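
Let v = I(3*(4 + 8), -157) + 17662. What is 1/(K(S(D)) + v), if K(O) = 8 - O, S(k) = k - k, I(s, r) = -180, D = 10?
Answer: 1/17490 ≈ 5.7176e-5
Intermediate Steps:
S(k) = 0
v = 17482 (v = -180 + 17662 = 17482)
1/(K(S(D)) + v) = 1/((8 - 1*0) + 17482) = 1/((8 + 0) + 17482) = 1/(8 + 17482) = 1/17490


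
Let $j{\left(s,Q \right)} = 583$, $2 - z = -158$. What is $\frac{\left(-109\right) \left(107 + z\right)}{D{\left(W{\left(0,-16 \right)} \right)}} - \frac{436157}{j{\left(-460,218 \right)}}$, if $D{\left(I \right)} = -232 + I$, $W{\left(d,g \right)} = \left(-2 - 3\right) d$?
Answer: $- \frac{84221375}{135256} \approx -622.68$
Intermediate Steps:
$z = 160$ ($z = 2 - -158 = 2 + 158 = 160$)
$W{\left(d,g \right)} = - 5 d$
$\frac{\left(-109\right) \left(107 + z\right)}{D{\left(W{\left(0,-16 \right)} \right)}} - \frac{436157}{j{\left(-460,218 \right)}} = \frac{\left(-109\right) \left(107 + 160\right)}{-232 - 0} - \frac{436157}{583} = \frac{\left(-109\right) 267}{-232 + 0} - \frac{436157}{583} = - \frac{29103}{-232} - \frac{436157}{583} = \left(-29103\right) \left(- \frac{1}{232}\right) - \frac{436157}{583} = \frac{29103}{232} - \frac{436157}{583} = - \frac{84221375}{135256}$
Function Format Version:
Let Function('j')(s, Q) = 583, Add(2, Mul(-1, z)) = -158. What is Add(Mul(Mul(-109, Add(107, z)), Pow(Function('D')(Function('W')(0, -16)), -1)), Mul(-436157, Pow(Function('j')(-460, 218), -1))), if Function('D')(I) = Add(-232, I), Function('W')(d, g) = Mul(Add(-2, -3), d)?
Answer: Rational(-84221375, 135256) ≈ -622.68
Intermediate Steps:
z = 160 (z = Add(2, Mul(-1, -158)) = Add(2, 158) = 160)
Function('W')(d, g) = Mul(-5, d)
Add(Mul(Mul(-109, Add(107, z)), Pow(Function('D')(Function('W')(0, -16)), -1)), Mul(-436157, Pow(Function('j')(-460, 218), -1))) = Add(Mul(Mul(-109, Add(107, 160)), Pow(Add(-232, Mul(-5, 0)), -1)), Mul(-436157, Pow(583, -1))) = Add(Mul(Mul(-109, 267), Pow(Add(-232, 0), -1)), Mul(-436157, Rational(1, 583))) = Add(Mul(-29103, Pow(-232, -1)), Rational(-436157, 583)) = Add(Mul(-29103, Rational(-1, 232)), Rational(-436157, 583)) = Add(Rational(29103, 232), Rational(-436157, 583)) = Rational(-84221375, 135256)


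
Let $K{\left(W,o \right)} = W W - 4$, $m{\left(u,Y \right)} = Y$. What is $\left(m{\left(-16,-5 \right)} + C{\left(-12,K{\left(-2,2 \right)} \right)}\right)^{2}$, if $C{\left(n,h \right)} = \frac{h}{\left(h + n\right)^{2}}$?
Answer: $25$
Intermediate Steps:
$K{\left(W,o \right)} = -4 + W^{2}$ ($K{\left(W,o \right)} = W^{2} - 4 = -4 + W^{2}$)
$C{\left(n,h \right)} = \frac{h}{\left(h + n\right)^{2}}$
$\left(m{\left(-16,-5 \right)} + C{\left(-12,K{\left(-2,2 \right)} \right)}\right)^{2} = \left(-5 + \frac{-4 + \left(-2\right)^{2}}{\left(\left(-4 + \left(-2\right)^{2}\right) - 12\right)^{2}}\right)^{2} = \left(-5 + \frac{-4 + 4}{\left(\left(-4 + 4\right) - 12\right)^{2}}\right)^{2} = \left(-5 + \frac{0}{\left(0 - 12\right)^{2}}\right)^{2} = \left(-5 + \frac{0}{144}\right)^{2} = \left(-5 + 0 \cdot \frac{1}{144}\right)^{2} = \left(-5 + 0\right)^{2} = \left(-5\right)^{2} = 25$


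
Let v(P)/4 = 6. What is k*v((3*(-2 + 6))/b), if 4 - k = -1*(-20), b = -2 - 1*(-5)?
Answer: -384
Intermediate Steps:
b = 3 (b = -2 + 5 = 3)
k = -16 (k = 4 - (-1)*(-20) = 4 - 1*20 = 4 - 20 = -16)
v(P) = 24 (v(P) = 4*6 = 24)
k*v((3*(-2 + 6))/b) = -16*24 = -384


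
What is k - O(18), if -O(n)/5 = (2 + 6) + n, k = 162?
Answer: 292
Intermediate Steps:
O(n) = -40 - 5*n (O(n) = -5*((2 + 6) + n) = -5*(8 + n) = -40 - 5*n)
k - O(18) = 162 - (-40 - 5*18) = 162 - (-40 - 90) = 162 - 1*(-130) = 162 + 130 = 292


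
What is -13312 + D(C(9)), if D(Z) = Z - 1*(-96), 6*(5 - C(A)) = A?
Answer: -26425/2 ≈ -13213.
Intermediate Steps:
C(A) = 5 - A/6
D(Z) = 96 + Z (D(Z) = Z + 96 = 96 + Z)
-13312 + D(C(9)) = -13312 + (96 + (5 - 1/6*9)) = -13312 + (96 + (5 - 3/2)) = -13312 + (96 + 7/2) = -13312 + 199/2 = -26425/2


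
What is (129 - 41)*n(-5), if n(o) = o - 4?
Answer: -792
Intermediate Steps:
n(o) = -4 + o
(129 - 41)*n(-5) = (129 - 41)*(-4 - 5) = 88*(-9) = -792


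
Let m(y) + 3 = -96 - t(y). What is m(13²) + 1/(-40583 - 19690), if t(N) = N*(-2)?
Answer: 14405246/60273 ≈ 239.00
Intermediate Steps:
t(N) = -2*N
m(y) = -99 + 2*y (m(y) = -3 + (-96 - (-2)*y) = -3 + (-96 + 2*y) = -99 + 2*y)
m(13²) + 1/(-40583 - 19690) = (-99 + 2*13²) + 1/(-40583 - 19690) = (-99 + 2*169) + 1/(-60273) = (-99 + 338) - 1/60273 = 239 - 1/60273 = 14405246/60273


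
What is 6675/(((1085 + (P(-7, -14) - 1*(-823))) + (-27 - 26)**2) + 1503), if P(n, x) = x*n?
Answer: 2225/2106 ≈ 1.0565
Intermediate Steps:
P(n, x) = n*x
6675/(((1085 + (P(-7, -14) - 1*(-823))) + (-27 - 26)**2) + 1503) = 6675/(((1085 + (-7*(-14) - 1*(-823))) + (-27 - 26)**2) + 1503) = 6675/(((1085 + (98 + 823)) + (-53)**2) + 1503) = 6675/(((1085 + 921) + 2809) + 1503) = 6675/((2006 + 2809) + 1503) = 6675/(4815 + 1503) = 6675/6318 = 6675*(1/6318) = 2225/2106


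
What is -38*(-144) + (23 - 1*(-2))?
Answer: 5497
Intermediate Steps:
-38*(-144) + (23 - 1*(-2)) = 5472 + (23 + 2) = 5472 + 25 = 5497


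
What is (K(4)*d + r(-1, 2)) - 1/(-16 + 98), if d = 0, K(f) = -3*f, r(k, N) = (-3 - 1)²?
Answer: 1311/82 ≈ 15.988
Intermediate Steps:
r(k, N) = 16 (r(k, N) = (-4)² = 16)
(K(4)*d + r(-1, 2)) - 1/(-16 + 98) = (-3*4*0 + 16) - 1/(-16 + 98) = (-12*0 + 16) - 1/82 = (0 + 16) - 1*1/82 = 16 - 1/82 = 1311/82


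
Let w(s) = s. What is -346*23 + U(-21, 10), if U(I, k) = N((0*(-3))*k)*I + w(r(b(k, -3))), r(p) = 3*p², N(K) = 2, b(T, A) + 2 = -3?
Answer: -7925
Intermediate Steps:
b(T, A) = -5 (b(T, A) = -2 - 3 = -5)
U(I, k) = 75 + 2*I (U(I, k) = 2*I + 3*(-5)² = 2*I + 3*25 = 2*I + 75 = 75 + 2*I)
-346*23 + U(-21, 10) = -346*23 + (75 + 2*(-21)) = -7958 + (75 - 42) = -7958 + 33 = -7925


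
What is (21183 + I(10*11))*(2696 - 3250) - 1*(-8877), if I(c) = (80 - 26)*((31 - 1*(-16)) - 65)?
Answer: -11188017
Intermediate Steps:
I(c) = -972 (I(c) = 54*((31 + 16) - 65) = 54*(47 - 65) = 54*(-18) = -972)
(21183 + I(10*11))*(2696 - 3250) - 1*(-8877) = (21183 - 972)*(2696 - 3250) - 1*(-8877) = 20211*(-554) + 8877 = -11196894 + 8877 = -11188017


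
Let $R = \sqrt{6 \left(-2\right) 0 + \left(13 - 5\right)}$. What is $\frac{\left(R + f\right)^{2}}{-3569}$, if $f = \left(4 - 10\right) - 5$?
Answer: $- \frac{3}{83} + \frac{44 \sqrt{2}}{3569} \approx -0.01871$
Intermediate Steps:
$f = -11$ ($f = -6 - 5 = -11$)
$R = 2 \sqrt{2}$ ($R = \sqrt{\left(-12\right) 0 + \left(13 - 5\right)} = \sqrt{0 + 8} = \sqrt{8} = 2 \sqrt{2} \approx 2.8284$)
$\frac{\left(R + f\right)^{2}}{-3569} = \frac{\left(2 \sqrt{2} - 11\right)^{2}}{-3569} = \left(-11 + 2 \sqrt{2}\right)^{2} \left(- \frac{1}{3569}\right) = - \frac{\left(-11 + 2 \sqrt{2}\right)^{2}}{3569}$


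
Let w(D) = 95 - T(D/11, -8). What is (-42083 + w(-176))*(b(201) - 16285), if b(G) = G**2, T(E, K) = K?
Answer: -1012389680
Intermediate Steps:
w(D) = 103 (w(D) = 95 - 1*(-8) = 95 + 8 = 103)
(-42083 + w(-176))*(b(201) - 16285) = (-42083 + 103)*(201**2 - 16285) = -41980*(40401 - 16285) = -41980*24116 = -1012389680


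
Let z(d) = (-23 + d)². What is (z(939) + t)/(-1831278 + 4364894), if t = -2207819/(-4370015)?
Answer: 3666689513659/11071939924240 ≈ 0.33117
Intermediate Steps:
t = 2207819/4370015 (t = -2207819*(-1/4370015) = 2207819/4370015 ≈ 0.50522)
(z(939) + t)/(-1831278 + 4364894) = ((-23 + 939)² + 2207819/4370015)/(-1831278 + 4364894) = (916² + 2207819/4370015)/2533616 = (839056 + 2207819/4370015)*(1/2533616) = (3666689513659/4370015)*(1/2533616) = 3666689513659/11071939924240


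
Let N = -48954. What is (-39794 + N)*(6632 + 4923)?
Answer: -1025483140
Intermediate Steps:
(-39794 + N)*(6632 + 4923) = (-39794 - 48954)*(6632 + 4923) = -88748*11555 = -1025483140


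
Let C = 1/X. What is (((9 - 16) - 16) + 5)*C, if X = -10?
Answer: 9/5 ≈ 1.8000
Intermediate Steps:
C = -⅒ (C = 1/(-10) = -⅒ ≈ -0.10000)
(((9 - 16) - 16) + 5)*C = (((9 - 16) - 16) + 5)*(-⅒) = ((-7 - 16) + 5)*(-⅒) = (-23 + 5)*(-⅒) = -18*(-⅒) = 9/5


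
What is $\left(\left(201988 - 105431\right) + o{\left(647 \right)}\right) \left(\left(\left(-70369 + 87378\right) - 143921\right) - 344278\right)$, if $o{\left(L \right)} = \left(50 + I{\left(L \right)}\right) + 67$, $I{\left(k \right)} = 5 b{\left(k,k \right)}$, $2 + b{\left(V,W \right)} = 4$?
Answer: $-45556533960$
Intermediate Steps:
$b{\left(V,W \right)} = 2$ ($b{\left(V,W \right)} = -2 + 4 = 2$)
$I{\left(k \right)} = 10$ ($I{\left(k \right)} = 5 \cdot 2 = 10$)
$o{\left(L \right)} = 127$ ($o{\left(L \right)} = \left(50 + 10\right) + 67 = 60 + 67 = 127$)
$\left(\left(201988 - 105431\right) + o{\left(647 \right)}\right) \left(\left(\left(-70369 + 87378\right) - 143921\right) - 344278\right) = \left(\left(201988 - 105431\right) + 127\right) \left(\left(\left(-70369 + 87378\right) - 143921\right) - 344278\right) = \left(96557 + 127\right) \left(\left(17009 - 143921\right) - 344278\right) = 96684 \left(-126912 - 344278\right) = 96684 \left(-471190\right) = -45556533960$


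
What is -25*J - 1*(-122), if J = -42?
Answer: 1172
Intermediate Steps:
-25*J - 1*(-122) = -25*(-42) - 1*(-122) = 1050 + 122 = 1172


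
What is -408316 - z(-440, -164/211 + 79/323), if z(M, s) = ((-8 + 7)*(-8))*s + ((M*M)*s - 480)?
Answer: -20766695684/68153 ≈ -3.0471e+5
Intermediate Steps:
z(M, s) = -480 + 8*s + s*M**2 (z(M, s) = (-1*(-8))*s + (M**2*s - 480) = 8*s + (s*M**2 - 480) = 8*s + (-480 + s*M**2) = -480 + 8*s + s*M**2)
-408316 - z(-440, -164/211 + 79/323) = -408316 - (-480 + 8*(-164/211 + 79/323) + (-164/211 + 79/323)*(-440)**2) = -408316 - (-480 + 8*(-164*1/211 + 79*(1/323)) + (-164*1/211 + 79*(1/323))*193600) = -408316 - (-480 + 8*(-164/211 + 79/323) + (-164/211 + 79/323)*193600) = -408316 - (-480 + 8*(-36303/68153) - 36303/68153*193600) = -408316 - (-480 - 290424/68153 - 7028260800/68153) = -408316 - 1*(-7061264664/68153) = -408316 + 7061264664/68153 = -20766695684/68153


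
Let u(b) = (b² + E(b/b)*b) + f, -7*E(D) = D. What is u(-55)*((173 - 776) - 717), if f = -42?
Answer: -27635520/7 ≈ -3.9479e+6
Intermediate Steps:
E(D) = -D/7
u(b) = -42 + b² - b/7 (u(b) = (b² + (-b/(7*b))*b) - 42 = (b² + (-⅐*1)*b) - 42 = (b² - b/7) - 42 = -42 + b² - b/7)
u(-55)*((173 - 776) - 717) = (-42 + (-55)² - ⅐*(-55))*((173 - 776) - 717) = (-42 + 3025 + 55/7)*(-603 - 717) = (20936/7)*(-1320) = -27635520/7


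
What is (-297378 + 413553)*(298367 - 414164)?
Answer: -13452716475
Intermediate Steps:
(-297378 + 413553)*(298367 - 414164) = 116175*(-115797) = -13452716475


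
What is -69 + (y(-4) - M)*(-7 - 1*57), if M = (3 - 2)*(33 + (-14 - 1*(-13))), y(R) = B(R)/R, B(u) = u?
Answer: 1915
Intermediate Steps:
y(R) = 1 (y(R) = R/R = 1)
M = 32 (M = 1*(33 + (-14 + 13)) = 1*(33 - 1) = 1*32 = 32)
-69 + (y(-4) - M)*(-7 - 1*57) = -69 + (1 - 1*32)*(-7 - 1*57) = -69 + (1 - 32)*(-7 - 57) = -69 - 31*(-64) = -69 + 1984 = 1915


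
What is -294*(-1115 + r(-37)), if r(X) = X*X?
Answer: -74676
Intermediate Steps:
r(X) = X**2
-294*(-1115 + r(-37)) = -294*(-1115 + (-37)**2) = -294*(-1115 + 1369) = -294*254 = -74676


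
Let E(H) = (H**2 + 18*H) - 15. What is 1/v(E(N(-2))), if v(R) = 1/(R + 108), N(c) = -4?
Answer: 37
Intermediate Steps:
E(H) = -15 + H**2 + 18*H
v(R) = 1/(108 + R)
1/v(E(N(-2))) = 1/(1/(108 + (-15 + (-4)**2 + 18*(-4)))) = 1/(1/(108 + (-15 + 16 - 72))) = 1/(1/(108 - 71)) = 1/(1/37) = 37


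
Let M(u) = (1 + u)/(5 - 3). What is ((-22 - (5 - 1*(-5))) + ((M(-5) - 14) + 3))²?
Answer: 2025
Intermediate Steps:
M(u) = ½ + u/2 (M(u) = (1 + u)/2 = (1 + u)*(½) = ½ + u/2)
((-22 - (5 - 1*(-5))) + ((M(-5) - 14) + 3))² = ((-22 - (5 - 1*(-5))) + (((½ + (½)*(-5)) - 14) + 3))² = ((-22 - (5 + 5)) + (((½ - 5/2) - 14) + 3))² = ((-22 - 1*10) + ((-2 - 14) + 3))² = ((-22 - 10) + (-16 + 3))² = (-32 - 13)² = (-45)² = 2025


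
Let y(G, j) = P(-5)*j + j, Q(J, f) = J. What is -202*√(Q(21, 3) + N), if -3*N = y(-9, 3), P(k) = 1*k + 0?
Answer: -1010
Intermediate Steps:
P(k) = k (P(k) = k + 0 = k)
y(G, j) = -4*j (y(G, j) = -5*j + j = -4*j)
N = 4 (N = -(-4)*3/3 = -⅓*(-12) = 4)
-202*√(Q(21, 3) + N) = -202*√(21 + 4) = -202*√25 = -202*5 = -1010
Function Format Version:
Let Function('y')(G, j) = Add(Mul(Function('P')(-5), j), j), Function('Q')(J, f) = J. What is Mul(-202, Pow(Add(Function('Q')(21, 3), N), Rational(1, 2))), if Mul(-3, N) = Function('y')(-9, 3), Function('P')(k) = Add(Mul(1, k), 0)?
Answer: -1010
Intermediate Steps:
Function('P')(k) = k (Function('P')(k) = Add(k, 0) = k)
Function('y')(G, j) = Mul(-4, j) (Function('y')(G, j) = Add(Mul(-5, j), j) = Mul(-4, j))
N = 4 (N = Mul(Rational(-1, 3), Mul(-4, 3)) = Mul(Rational(-1, 3), -12) = 4)
Mul(-202, Pow(Add(Function('Q')(21, 3), N), Rational(1, 2))) = Mul(-202, Pow(Add(21, 4), Rational(1, 2))) = Mul(-202, Pow(25, Rational(1, 2))) = Mul(-202, 5) = -1010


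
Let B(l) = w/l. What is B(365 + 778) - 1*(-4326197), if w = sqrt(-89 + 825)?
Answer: 4326197 + 4*sqrt(46)/1143 ≈ 4.3262e+6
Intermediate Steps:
w = 4*sqrt(46) (w = sqrt(736) = 4*sqrt(46) ≈ 27.129)
B(l) = 4*sqrt(46)/l (B(l) = (4*sqrt(46))/l = 4*sqrt(46)/l)
B(365 + 778) - 1*(-4326197) = 4*sqrt(46)/(365 + 778) - 1*(-4326197) = 4*sqrt(46)/1143 + 4326197 = 4326197 + 4*sqrt(46)/1143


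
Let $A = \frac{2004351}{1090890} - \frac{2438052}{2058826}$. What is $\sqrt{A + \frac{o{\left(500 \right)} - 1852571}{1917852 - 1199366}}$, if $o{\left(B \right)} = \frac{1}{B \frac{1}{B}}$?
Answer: $\frac{i \sqrt{120467735398272604463712383518110}}{7910223373139010} \approx 1.3875 i$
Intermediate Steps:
$o{\left(B \right)} = 1$ ($o{\left(B \right)} = 1^{-1} = 1$)
$A = \frac{14381994173}{22019144070}$ ($A = 2004351 \cdot \frac{1}{1090890} - \frac{1219026}{1029413} = \frac{39301}{21390} - \frac{1219026}{1029413} = \frac{14381994173}{22019144070} \approx 0.65316$)
$\sqrt{A + \frac{o{\left(500 \right)} - 1852571}{1917852 - 1199366}} = \sqrt{\frac{14381994173}{22019144070} + \frac{1 - 1852571}{1917852 - 1199366}} = \sqrt{\frac{14381994173}{22019144070} - \frac{1852570}{718486}} = \sqrt{\frac{14381994173}{22019144070} - \frac{926285}{359243}} = \sqrt{- \frac{15229372132188911}{7910223373139010}} = \frac{i \sqrt{120467735398272604463712383518110}}{7910223373139010}$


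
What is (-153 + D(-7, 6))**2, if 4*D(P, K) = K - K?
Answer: 23409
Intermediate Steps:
D(P, K) = 0 (D(P, K) = (K - K)/4 = (1/4)*0 = 0)
(-153 + D(-7, 6))**2 = (-153 + 0)**2 = (-153)**2 = 23409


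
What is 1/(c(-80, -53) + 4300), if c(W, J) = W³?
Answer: -1/507700 ≈ -1.9697e-6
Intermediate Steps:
1/(c(-80, -53) + 4300) = 1/((-80)³ + 4300) = 1/(-512000 + 4300) = 1/(-507700) = -1/507700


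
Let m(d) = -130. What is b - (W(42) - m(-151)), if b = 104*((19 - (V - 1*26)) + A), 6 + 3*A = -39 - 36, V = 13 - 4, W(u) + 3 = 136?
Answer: 673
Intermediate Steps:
W(u) = 133 (W(u) = -3 + 136 = 133)
V = 9
A = -27 (A = -2 + (-39 - 36)/3 = -2 + (1/3)*(-75) = -2 - 25 = -27)
b = 936 (b = 104*((19 - (9 - 1*26)) - 27) = 104*((19 - (9 - 26)) - 27) = 104*((19 - 1*(-17)) - 27) = 104*((19 + 17) - 27) = 104*(36 - 27) = 104*9 = 936)
b - (W(42) - m(-151)) = 936 - (133 - 1*(-130)) = 936 - (133 + 130) = 936 - 1*263 = 936 - 263 = 673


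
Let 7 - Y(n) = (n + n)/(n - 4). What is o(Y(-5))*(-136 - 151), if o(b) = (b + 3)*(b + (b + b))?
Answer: -1216880/27 ≈ -45070.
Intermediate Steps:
Y(n) = 7 - 2*n/(-4 + n) (Y(n) = 7 - (n + n)/(n - 4) = 7 - 2*n/(-4 + n))
o(b) = 3*b*(3 + b) (o(b) = (3 + b)*(b + 2*b) = (3 + b)*(3*b) = 3*b*(3 + b))
o(Y(-5))*(-136 - 151) = (3*((-28 + 5*(-5))/(-4 - 5))*(3 + (-28 + 5*(-5))/(-4 - 5)))*(-136 - 151) = (3*((-28 - 25)/(-9))*(3 + (-28 - 25)/(-9)))*(-287) = (3*(-⅑*(-53))*(3 - ⅑*(-53)))*(-287) = (3*(53/9)*(3 + 53/9))*(-287) = (3*(53/9)*(80/9))*(-287) = (4240/27)*(-287) = -1216880/27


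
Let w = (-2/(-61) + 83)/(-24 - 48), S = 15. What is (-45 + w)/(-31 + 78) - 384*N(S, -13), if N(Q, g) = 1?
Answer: -79469521/206424 ≈ -384.98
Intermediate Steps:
w = -5065/4392 (w = (-2*(-1/61) + 83)/(-72) = (2/61 + 83)*(-1/72) = (5065/61)*(-1/72) = -5065/4392 ≈ -1.1532)
(-45 + w)/(-31 + 78) - 384*N(S, -13) = (-45 - 5065/4392)/(-31 + 78) - 384*1 = -202705/4392/47 - 384 = -202705/4392*1/47 - 384 = -202705/206424 - 384 = -79469521/206424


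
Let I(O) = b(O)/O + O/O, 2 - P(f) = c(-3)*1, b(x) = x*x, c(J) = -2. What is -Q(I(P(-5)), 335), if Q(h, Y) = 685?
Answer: -685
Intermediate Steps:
b(x) = x²
P(f) = 4 (P(f) = 2 - (-2) = 2 - 1*(-2) = 2 + 2 = 4)
I(O) = 1 + O (I(O) = O²/O + O/O = O + 1 = 1 + O)
-Q(I(P(-5)), 335) = -1*685 = -685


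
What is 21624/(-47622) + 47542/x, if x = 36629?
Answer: 245329938/290724373 ≈ 0.84386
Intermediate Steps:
21624/(-47622) + 47542/x = 21624/(-47622) + 47542/36629 = 21624*(-1/47622) + 47542*(1/36629) = -3604/7937 + 47542/36629 = 245329938/290724373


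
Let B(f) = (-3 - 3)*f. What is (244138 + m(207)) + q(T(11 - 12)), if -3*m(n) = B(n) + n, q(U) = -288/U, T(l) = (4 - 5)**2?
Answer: 244195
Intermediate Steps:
T(l) = 1 (T(l) = (-1)**2 = 1)
B(f) = -6*f
m(n) = 5*n/3 (m(n) = -(-6*n + n)/3 = -(-5)*n/3 = 5*n/3)
(244138 + m(207)) + q(T(11 - 12)) = (244138 + (5/3)*207) - 288/1 = (244138 + 345) - 288*1 = 244483 - 288 = 244195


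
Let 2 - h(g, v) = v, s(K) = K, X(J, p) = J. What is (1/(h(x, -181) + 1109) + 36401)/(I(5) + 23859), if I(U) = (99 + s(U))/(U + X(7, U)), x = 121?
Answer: 141090279/92511076 ≈ 1.5251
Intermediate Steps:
h(g, v) = 2 - v
I(U) = (99 + U)/(7 + U) (I(U) = (99 + U)/(U + 7) = (99 + U)/(7 + U))
(1/(h(x, -181) + 1109) + 36401)/(I(5) + 23859) = (1/((2 - 1*(-181)) + 1109) + 36401)/((99 + 5)/(7 + 5) + 23859) = (1/((2 + 181) + 1109) + 36401)/(104/12 + 23859) = (1/(183 + 1109) + 36401)/((1/12)*104 + 23859) = (1/1292 + 36401)/(26/3 + 23859) = (1/1292 + 36401)/(71603/3) = (47030093/1292)*(3/71603) = 141090279/92511076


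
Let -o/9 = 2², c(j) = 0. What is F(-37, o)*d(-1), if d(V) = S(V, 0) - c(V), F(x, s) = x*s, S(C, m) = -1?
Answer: -1332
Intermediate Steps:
o = -36 (o = -9*2² = -9*4 = -36)
F(x, s) = s*x
d(V) = -1 (d(V) = -1 - 1*0 = -1 + 0 = -1)
F(-37, o)*d(-1) = -36*(-37)*(-1) = 1332*(-1) = -1332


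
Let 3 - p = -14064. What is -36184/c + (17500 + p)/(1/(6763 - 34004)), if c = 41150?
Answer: -17692785030117/20575 ≈ -8.5992e+8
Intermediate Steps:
p = 14067 (p = 3 - 1*(-14064) = 3 + 14064 = 14067)
-36184/c + (17500 + p)/(1/(6763 - 34004)) = -36184/41150 + (17500 + 14067)/(1/(6763 - 34004)) = -36184*1/41150 + 31567/(1/(-27241)) = -18092/20575 + 31567/(-1/27241) = -18092/20575 + 31567*(-27241) = -18092/20575 - 859916647 = -17692785030117/20575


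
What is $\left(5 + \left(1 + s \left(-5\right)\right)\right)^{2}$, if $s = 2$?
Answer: $16$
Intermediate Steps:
$\left(5 + \left(1 + s \left(-5\right)\right)\right)^{2} = \left(5 + \left(1 + 2 \left(-5\right)\right)\right)^{2} = \left(5 + \left(1 - 10\right)\right)^{2} = \left(5 - 9\right)^{2} = \left(-4\right)^{2} = 16$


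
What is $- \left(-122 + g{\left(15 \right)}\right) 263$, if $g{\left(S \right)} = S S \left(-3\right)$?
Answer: $209611$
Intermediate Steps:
$g{\left(S \right)} = - 3 S^{2}$ ($g{\left(S \right)} = S^{2} \left(-3\right) = - 3 S^{2}$)
$- \left(-122 + g{\left(15 \right)}\right) 263 = - \left(-122 - 3 \cdot 15^{2}\right) 263 = - \left(-122 - 675\right) 263 = - \left(-797\right) 263 = \left(-1\right) \left(-209611\right) = 209611$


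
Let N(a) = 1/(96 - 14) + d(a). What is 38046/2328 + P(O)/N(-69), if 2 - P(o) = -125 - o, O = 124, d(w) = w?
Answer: 27885221/2194916 ≈ 12.704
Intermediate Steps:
P(o) = 127 + o (P(o) = 2 - (-125 - o) = 2 + (125 + o) = 127 + o)
N(a) = 1/82 + a (N(a) = 1/(96 - 14) + a = 1/82 + a)
38046/2328 + P(O)/N(-69) = 38046/2328 + (127 + 124)/(1/82 - 69) = 38046*(1/2328) + 251/(-5657/82) = 6341/388 + 251*(-82/5657) = 6341/388 - 20582/5657 = 27885221/2194916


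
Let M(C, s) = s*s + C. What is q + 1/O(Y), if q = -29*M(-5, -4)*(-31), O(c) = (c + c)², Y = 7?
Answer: 1938245/196 ≈ 9889.0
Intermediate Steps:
M(C, s) = C + s² (M(C, s) = s² + C = C + s²)
O(c) = 4*c² (O(c) = (2*c)² = 4*c²)
q = 9889 (q = -29*(-5 + (-4)²)*(-31) = -29*(-5 + 16)*(-31) = -29*11*(-31) = -319*(-31) = 9889)
q + 1/O(Y) = 9889 + 1/(4*7²) = 9889 + 1/(4*49) = 9889 + 1/196 = 1938245/196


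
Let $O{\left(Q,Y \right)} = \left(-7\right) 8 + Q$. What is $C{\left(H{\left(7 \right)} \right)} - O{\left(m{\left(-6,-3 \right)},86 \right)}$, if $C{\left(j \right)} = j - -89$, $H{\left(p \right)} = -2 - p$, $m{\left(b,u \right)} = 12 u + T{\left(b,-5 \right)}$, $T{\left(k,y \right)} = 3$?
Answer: $169$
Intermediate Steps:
$m{\left(b,u \right)} = 3 + 12 u$ ($m{\left(b,u \right)} = 12 u + 3 = 3 + 12 u$)
$O{\left(Q,Y \right)} = -56 + Q$
$C{\left(j \right)} = 89 + j$ ($C{\left(j \right)} = j + 89 = 89 + j$)
$C{\left(H{\left(7 \right)} \right)} - O{\left(m{\left(-6,-3 \right)},86 \right)} = \left(89 - 9\right) - \left(-56 + \left(3 + 12 \left(-3\right)\right)\right) = \left(89 - 9\right) - \left(-56 + \left(3 - 36\right)\right) = \left(89 - 9\right) - \left(-56 - 33\right) = 80 - -89 = 80 + 89 = 169$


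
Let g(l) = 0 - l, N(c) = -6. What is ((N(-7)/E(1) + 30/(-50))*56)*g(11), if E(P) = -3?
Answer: -4312/5 ≈ -862.40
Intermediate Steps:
g(l) = -l
((N(-7)/E(1) + 30/(-50))*56)*g(11) = ((-6/(-3) + 30/(-50))*56)*(-1*11) = ((-6*(-⅓) + 30*(-1/50))*56)*(-11) = ((2 - ⅗)*56)*(-11) = ((7/5)*56)*(-11) = (392/5)*(-11) = -4312/5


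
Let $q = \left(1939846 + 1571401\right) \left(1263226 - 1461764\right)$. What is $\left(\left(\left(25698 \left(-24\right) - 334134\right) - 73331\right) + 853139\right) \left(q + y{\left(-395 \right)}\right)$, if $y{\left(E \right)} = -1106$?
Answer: $119261203861355376$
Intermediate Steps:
$q = -697115956886$ ($q = 3511247 \left(-198538\right) = -697115956886$)
$\left(\left(\left(25698 \left(-24\right) - 334134\right) - 73331\right) + 853139\right) \left(q + y{\left(-395 \right)}\right) = \left(\left(\left(25698 \left(-24\right) - 334134\right) - 73331\right) + 853139\right) \left(-697115956886 - 1106\right) = \left(\left(\left(-616752 - 334134\right) - 73331\right) + 853139\right) \left(-697115957992\right) = \left(\left(-950886 - 73331\right) + 853139\right) \left(-697115957992\right) = \left(-1024217 + 853139\right) \left(-697115957992\right) = \left(-171078\right) \left(-697115957992\right) = 119261203861355376$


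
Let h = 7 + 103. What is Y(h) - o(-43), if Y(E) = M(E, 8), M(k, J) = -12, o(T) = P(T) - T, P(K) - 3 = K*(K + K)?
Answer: -3756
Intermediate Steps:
P(K) = 3 + 2*K² (P(K) = 3 + K*(K + K) = 3 + K*(2*K) = 3 + 2*K²)
o(T) = 3 - T + 2*T² (o(T) = (3 + 2*T²) - T = 3 - T + 2*T²)
h = 110
Y(E) = -12
Y(h) - o(-43) = -12 - (3 - 1*(-43) + 2*(-43)²) = -12 - (3 + 43 + 2*1849) = -12 - (3 + 43 + 3698) = -12 - 1*3744 = -12 - 3744 = -3756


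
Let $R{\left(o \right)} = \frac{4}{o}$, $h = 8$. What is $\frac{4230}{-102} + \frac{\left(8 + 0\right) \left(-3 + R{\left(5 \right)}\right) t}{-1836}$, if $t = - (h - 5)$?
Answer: $- \frac{31747}{765} \approx -41.499$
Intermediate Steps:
$t = -3$ ($t = - (8 - 5) = \left(-1\right) 3 = -3$)
$\frac{4230}{-102} + \frac{\left(8 + 0\right) \left(-3 + R{\left(5 \right)}\right) t}{-1836} = \frac{4230}{-102} + \frac{\left(8 + 0\right) \left(-3 + \frac{4}{5}\right) \left(-3\right)}{-1836} = 4230 \left(- \frac{1}{102}\right) + 8 \left(-3 + 4 \cdot \frac{1}{5}\right) \left(-3\right) \left(- \frac{1}{1836}\right) = - \frac{705}{17} + 8 \left(-3 + \frac{4}{5}\right) \left(-3\right) \left(- \frac{1}{1836}\right) = - \frac{705}{17} + 8 \left(- \frac{11}{5}\right) \left(-3\right) \left(- \frac{1}{1836}\right) = - \frac{705}{17} + \left(- \frac{88}{5}\right) \left(-3\right) \left(- \frac{1}{1836}\right) = - \frac{705}{17} + \frac{264}{5} \left(- \frac{1}{1836}\right) = - \frac{705}{17} - \frac{22}{765} = - \frac{31747}{765}$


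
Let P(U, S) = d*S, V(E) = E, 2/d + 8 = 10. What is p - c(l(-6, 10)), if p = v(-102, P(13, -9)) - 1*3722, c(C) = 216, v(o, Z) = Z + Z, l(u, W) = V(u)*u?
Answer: -3956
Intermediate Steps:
d = 1 (d = 2/(-8 + 10) = 2/2 = 2*(½) = 1)
l(u, W) = u² (l(u, W) = u*u = u²)
P(U, S) = S (P(U, S) = 1*S = S)
v(o, Z) = 2*Z
p = -3740 (p = 2*(-9) - 1*3722 = -18 - 3722 = -3740)
p - c(l(-6, 10)) = -3740 - 1*216 = -3740 - 216 = -3956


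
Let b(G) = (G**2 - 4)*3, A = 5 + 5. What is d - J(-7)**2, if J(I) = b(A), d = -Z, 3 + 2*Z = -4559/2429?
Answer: -201465053/2429 ≈ -82942.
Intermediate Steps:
Z = -5923/2429 (Z = -3/2 + (-4559/2429)/2 = -3/2 + (-4559*1/2429)/2 = -3/2 + (1/2)*(-4559/2429) = -3/2 - 4559/4858 = -5923/2429 ≈ -2.4385)
A = 10
b(G) = -12 + 3*G**2 (b(G) = (-4 + G**2)*3 = -12 + 3*G**2)
d = 5923/2429 (d = -1*(-5923/2429) = 5923/2429 ≈ 2.4385)
J(I) = 288 (J(I) = -12 + 3*10**2 = -12 + 3*100 = -12 + 300 = 288)
d - J(-7)**2 = 5923/2429 - 1*288**2 = 5923/2429 - 1*82944 = 5923/2429 - 82944 = -201465053/2429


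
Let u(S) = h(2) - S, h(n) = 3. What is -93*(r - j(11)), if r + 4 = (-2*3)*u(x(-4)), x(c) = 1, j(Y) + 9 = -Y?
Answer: -372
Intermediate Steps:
j(Y) = -9 - Y
u(S) = 3 - S
r = -16 (r = -4 + (-2*3)*(3 - 1*1) = -4 - 6*(3 - 1) = -4 - 6*2 = -4 - 12 = -16)
-93*(r - j(11)) = -93*(-16 - (-9 - 1*11)) = -93*(-16 - (-9 - 11)) = -93*(-16 - 1*(-20)) = -93*(-16 + 20) = -93*4 = -372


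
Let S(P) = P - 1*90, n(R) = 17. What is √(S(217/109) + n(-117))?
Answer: 6*I*√23435/109 ≈ 8.4267*I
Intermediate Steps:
S(P) = -90 + P (S(P) = P - 90 = -90 + P)
√(S(217/109) + n(-117)) = √((-90 + 217/109) + 17) = √(-9593/109 + 17) = √(-7740/109) = 6*I*√23435/109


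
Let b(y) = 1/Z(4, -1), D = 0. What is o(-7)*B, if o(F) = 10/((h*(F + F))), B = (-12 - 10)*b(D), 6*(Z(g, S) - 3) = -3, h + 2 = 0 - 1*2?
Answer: -11/7 ≈ -1.5714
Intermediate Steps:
h = -4 (h = -2 + (0 - 1*2) = -2 + (0 - 2) = -2 - 2 = -4)
Z(g, S) = 5/2 (Z(g, S) = 3 + (⅙)*(-3) = 3 - ½ = 5/2)
b(y) = ⅖ (b(y) = 1/(5/2) = ⅖)
B = -44/5 (B = (-12 - 10)*(⅖) = -22*⅖ = -44/5 ≈ -8.8000)
o(F) = -5/(4*F) (o(F) = 10/((-4*(F + F))) = 10/((-8*F)) = 10*(-1/(8*F)) = -5/(4*F))
o(-7)*B = -5/4/(-7)*(-44/5) = -5/4*(-⅐)*(-44/5) = (5/28)*(-44/5) = -11/7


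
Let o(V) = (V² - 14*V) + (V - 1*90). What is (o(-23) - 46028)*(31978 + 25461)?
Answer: -2601412310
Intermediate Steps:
o(V) = -90 + V² - 13*V (o(V) = (V² - 14*V) + (V - 90) = (V² - 14*V) + (-90 + V) = -90 + V² - 13*V)
(o(-23) - 46028)*(31978 + 25461) = ((-90 + (-23)² - 13*(-23)) - 46028)*(31978 + 25461) = ((-90 + 529 + 299) - 46028)*57439 = (738 - 46028)*57439 = -45290*57439 = -2601412310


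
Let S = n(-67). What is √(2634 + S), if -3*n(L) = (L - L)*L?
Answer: √2634 ≈ 51.323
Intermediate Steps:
n(L) = 0 (n(L) = -(L - L)*L/3 = -0*L = -⅓*0 = 0)
S = 0
√(2634 + S) = √(2634 + 0) = √2634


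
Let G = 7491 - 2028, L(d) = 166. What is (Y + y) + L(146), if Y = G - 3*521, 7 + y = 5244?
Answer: 9303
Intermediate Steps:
G = 5463
y = 5237 (y = -7 + 5244 = 5237)
Y = 3900 (Y = 5463 - 3*521 = 5463 - 1563 = 3900)
(Y + y) + L(146) = (3900 + 5237) + 166 = 9137 + 166 = 9303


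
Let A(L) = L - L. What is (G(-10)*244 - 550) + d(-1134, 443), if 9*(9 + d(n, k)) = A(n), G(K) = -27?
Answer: -7147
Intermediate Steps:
A(L) = 0
d(n, k) = -9 (d(n, k) = -9 + (1/9)*0 = -9 + 0 = -9)
(G(-10)*244 - 550) + d(-1134, 443) = (-27*244 - 550) - 9 = (-6588 - 550) - 9 = -7138 - 9 = -7147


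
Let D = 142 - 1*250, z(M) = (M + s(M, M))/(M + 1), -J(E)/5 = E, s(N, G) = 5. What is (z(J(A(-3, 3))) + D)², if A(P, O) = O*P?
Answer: 6046681/529 ≈ 11430.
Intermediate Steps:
J(E) = -5*E
z(M) = (5 + M)/(1 + M) (z(M) = (M + 5)/(M + 1) = (5 + M)/(1 + M))
D = -108 (D = 142 - 250 = -108)
(z(J(A(-3, 3))) + D)² = ((5 - 15*(-3))/(1 - 15*(-3)) - 108)² = ((5 - 5*(-9))/(1 - 5*(-9)) - 108)² = ((5 + 45)/(1 + 45) - 108)² = (50/46 - 108)² = ((1/46)*50 - 108)² = (25/23 - 108)² = (-2459/23)² = 6046681/529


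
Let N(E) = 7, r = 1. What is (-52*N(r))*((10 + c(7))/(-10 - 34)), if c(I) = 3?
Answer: 1183/11 ≈ 107.55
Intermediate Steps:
(-52*N(r))*((10 + c(7))/(-10 - 34)) = (-52*7)*((10 + 3)/(-10 - 34)) = -4732/(-44) = -4732*(-1)/44 = -364*(-13/44) = 1183/11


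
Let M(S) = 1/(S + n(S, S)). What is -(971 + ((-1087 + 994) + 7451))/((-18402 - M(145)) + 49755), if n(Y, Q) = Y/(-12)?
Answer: -13284755/50008023 ≈ -0.26565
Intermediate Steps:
n(Y, Q) = -Y/12 (n(Y, Q) = Y*(-1/12) = -Y/12)
M(S) = 12/(11*S) (M(S) = 1/(S - S/12) = 1/(11*S/12) = 12/(11*S))
-(971 + ((-1087 + 994) + 7451))/((-18402 - M(145)) + 49755) = -(971 + ((-1087 + 994) + 7451))/((-18402 - 12/(11*145)) + 49755) = -(971 + (-93 + 7451))/((-18402 - 12/(11*145)) + 49755) = -(971 + 7358)/((-18402 - 1*12/1595) + 49755) = -8329/((-18402 - 12/1595) + 49755) = -8329/(-29351202/1595 + 49755) = -8329/50008023/1595 = -8329*1595/50008023 = -1*13284755/50008023 = -13284755/50008023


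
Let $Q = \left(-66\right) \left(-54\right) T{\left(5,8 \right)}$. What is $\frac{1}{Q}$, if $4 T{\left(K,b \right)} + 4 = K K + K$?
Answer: $\frac{1}{23166} \approx 4.3167 \cdot 10^{-5}$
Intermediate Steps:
$T{\left(K,b \right)} = -1 + \frac{K}{4} + \frac{K^{2}}{4}$ ($T{\left(K,b \right)} = -1 + \frac{K K + K}{4} = -1 + \frac{K^{2} + K}{4} = -1 + \frac{K + K^{2}}{4} = -1 + \left(\frac{K}{4} + \frac{K^{2}}{4}\right) = -1 + \frac{K}{4} + \frac{K^{2}}{4}$)
$Q = 23166$ ($Q = \left(-66\right) \left(-54\right) \left(-1 + \frac{1}{4} \cdot 5 + \frac{5^{2}}{4}\right) = 3564 \left(-1 + \frac{5}{4} + \frac{1}{4} \cdot 25\right) = 3564 \left(-1 + \frac{5}{4} + \frac{25}{4}\right) = 3564 \cdot \frac{13}{2} = 23166$)
$\frac{1}{Q} = \frac{1}{23166}$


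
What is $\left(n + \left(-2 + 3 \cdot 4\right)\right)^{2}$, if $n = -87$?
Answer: $5929$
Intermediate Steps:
$\left(n + \left(-2 + 3 \cdot 4\right)\right)^{2} = \left(-87 + \left(-2 + 3 \cdot 4\right)\right)^{2} = \left(-87 + \left(-2 + 12\right)\right)^{2} = \left(-87 + 10\right)^{2} = \left(-77\right)^{2} = 5929$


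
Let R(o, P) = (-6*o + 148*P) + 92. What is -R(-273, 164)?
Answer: -26002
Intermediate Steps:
R(o, P) = 92 - 6*o + 148*P
-R(-273, 164) = -(92 - 6*(-273) + 148*164) = -(92 + 1638 + 24272) = -1*26002 = -26002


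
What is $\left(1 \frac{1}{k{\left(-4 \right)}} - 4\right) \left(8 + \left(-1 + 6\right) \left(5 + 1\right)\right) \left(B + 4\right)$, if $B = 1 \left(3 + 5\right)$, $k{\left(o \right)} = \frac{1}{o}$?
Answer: $-3648$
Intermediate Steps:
$B = 8$ ($B = 1 \cdot 8 = 8$)
$\left(1 \frac{1}{k{\left(-4 \right)}} - 4\right) \left(8 + \left(-1 + 6\right) \left(5 + 1\right)\right) \left(B + 4\right) = \left(1 \frac{1}{\frac{1}{-4}} - 4\right) \left(8 + \left(-1 + 6\right) \left(5 + 1\right)\right) \left(8 + 4\right) = \left(1 \frac{1}{- \frac{1}{4}} - 4\right) \left(8 + 5 \cdot 6\right) 12 = \left(1 \left(-4\right) - 4\right) \left(8 + 30\right) 12 = \left(-4 - 4\right) 38 \cdot 12 = \left(-8\right) 38 \cdot 12 = \left(-304\right) 12 = -3648$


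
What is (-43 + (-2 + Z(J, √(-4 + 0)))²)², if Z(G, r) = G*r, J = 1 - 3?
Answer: 2769 - 1760*I ≈ 2769.0 - 1760.0*I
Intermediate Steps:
J = -2
(-43 + (-2 + Z(J, √(-4 + 0)))²)² = (-43 + (-2 - 2*√(-4 + 0))²)² = (-43 + (-2 - 4*I)²)²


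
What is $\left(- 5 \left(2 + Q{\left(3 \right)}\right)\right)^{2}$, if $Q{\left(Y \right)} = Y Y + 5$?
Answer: $6400$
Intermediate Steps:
$Q{\left(Y \right)} = 5 + Y^{2}$ ($Q{\left(Y \right)} = Y^{2} + 5 = 5 + Y^{2}$)
$\left(- 5 \left(2 + Q{\left(3 \right)}\right)\right)^{2} = \left(- 5 \left(2 + \left(5 + 3^{2}\right)\right)\right)^{2} = \left(- 5 \left(2 + \left(5 + 9\right)\right)\right)^{2} = \left(- 5 \left(2 + 14\right)\right)^{2} = \left(\left(-5\right) 16\right)^{2} = \left(-80\right)^{2} = 6400$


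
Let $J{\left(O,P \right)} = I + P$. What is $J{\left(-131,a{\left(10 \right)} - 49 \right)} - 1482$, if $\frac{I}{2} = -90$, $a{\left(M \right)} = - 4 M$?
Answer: $-1751$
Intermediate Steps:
$I = -180$ ($I = 2 \left(-90\right) = -180$)
$J{\left(O,P \right)} = -180 + P$
$J{\left(-131,a{\left(10 \right)} - 49 \right)} - 1482 = \left(-180 - 89\right) - 1482 = -269 - 1482 = -1751$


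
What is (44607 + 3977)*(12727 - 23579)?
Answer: -527233568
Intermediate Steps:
(44607 + 3977)*(12727 - 23579) = 48584*(-10852) = -527233568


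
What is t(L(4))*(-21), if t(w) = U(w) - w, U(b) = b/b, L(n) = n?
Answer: 63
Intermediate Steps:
U(b) = 1
t(w) = 1 - w
t(L(4))*(-21) = (1 - 1*4)*(-21) = (1 - 4)*(-21) = -3*(-21) = 63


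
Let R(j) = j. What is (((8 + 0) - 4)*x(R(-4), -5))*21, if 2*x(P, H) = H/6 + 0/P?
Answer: -35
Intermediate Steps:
x(P, H) = H/12 (x(P, H) = (H/6 + 0/P)/2 = (H*(⅙) + 0)/2 = (H/6 + 0)/2 = (H/6)/2 = H/12)
(((8 + 0) - 4)*x(R(-4), -5))*21 = (((8 + 0) - 4)*((1/12)*(-5)))*21 = ((8 - 4)*(-5/12))*21 = (4*(-5/12))*21 = -5/3*21 = -35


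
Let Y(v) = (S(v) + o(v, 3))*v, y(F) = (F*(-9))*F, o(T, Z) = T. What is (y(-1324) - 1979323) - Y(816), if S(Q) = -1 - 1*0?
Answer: -18421147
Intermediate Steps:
S(Q) = -1 (S(Q) = -1 + 0 = -1)
y(F) = -9*F**2 (y(F) = (-9*F)*F = -9*F**2)
Y(v) = v*(-1 + v) (Y(v) = (-1 + v)*v = v*(-1 + v))
(y(-1324) - 1979323) - Y(816) = (-9*(-1324)**2 - 1979323) - 816*(-1 + 816) = (-9*1752976 - 1979323) - 816*815 = (-15776784 - 1979323) - 1*665040 = -17756107 - 665040 = -18421147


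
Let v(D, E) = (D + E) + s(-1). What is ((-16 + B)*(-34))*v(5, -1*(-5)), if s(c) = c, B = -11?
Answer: 8262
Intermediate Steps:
v(D, E) = -1 + D + E (v(D, E) = (D + E) - 1 = -1 + D + E)
((-16 + B)*(-34))*v(5, -1*(-5)) = ((-16 - 11)*(-34))*(-1 + 5 - 1*(-5)) = (-27*(-34))*(-1 + 5 + 5) = 918*9 = 8262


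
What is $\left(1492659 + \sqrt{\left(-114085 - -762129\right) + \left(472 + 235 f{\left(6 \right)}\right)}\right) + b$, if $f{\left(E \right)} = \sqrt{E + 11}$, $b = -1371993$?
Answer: $120666 + \sqrt{648516 + 235 \sqrt{17}} \approx 1.2147 \cdot 10^{5}$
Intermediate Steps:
$f{\left(E \right)} = \sqrt{11 + E}$
$\left(1492659 + \sqrt{\left(-114085 - -762129\right) + \left(472 + 235 f{\left(6 \right)}\right)}\right) + b = \left(1492659 + \sqrt{\left(-114085 - -762129\right) + \left(472 + 235 \sqrt{11 + 6}\right)}\right) - 1371993 = \left(1492659 + \sqrt{\left(-114085 + 762129\right) + \left(472 + 235 \sqrt{17}\right)}\right) - 1371993 = \left(1492659 + \sqrt{648044 + \left(472 + 235 \sqrt{17}\right)}\right) - 1371993 = \left(1492659 + \sqrt{648516 + 235 \sqrt{17}}\right) - 1371993 = 120666 + \sqrt{648516 + 235 \sqrt{17}}$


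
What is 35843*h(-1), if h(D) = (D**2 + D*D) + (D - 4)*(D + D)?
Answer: 430116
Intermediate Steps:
h(D) = 2*D**2 + 2*D*(-4 + D) (h(D) = (D**2 + D**2) + (-4 + D)*(2*D) = 2*D**2 + 2*D*(-4 + D))
35843*h(-1) = 35843*(4*(-1)*(-2 - 1)) = 35843*(4*(-1)*(-3)) = 35843*12 = 430116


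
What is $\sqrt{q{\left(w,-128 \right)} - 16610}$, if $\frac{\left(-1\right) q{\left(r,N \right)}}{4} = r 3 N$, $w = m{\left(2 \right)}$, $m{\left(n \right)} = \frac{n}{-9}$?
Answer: $\frac{i \sqrt{152562}}{3} \approx 130.2 i$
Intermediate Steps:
$m{\left(n \right)} = - \frac{n}{9}$ ($m{\left(n \right)} = n \left(- \frac{1}{9}\right) = - \frac{n}{9}$)
$w = - \frac{2}{9}$ ($w = \left(- \frac{1}{9}\right) 2 = - \frac{2}{9} \approx -0.22222$)
$q{\left(r,N \right)} = - 12 N r$ ($q{\left(r,N \right)} = - 4 r 3 N = - 4 \cdot 3 r N = - 4 \cdot 3 N r = - 12 N r$)
$\sqrt{q{\left(w,-128 \right)} - 16610} = \sqrt{\left(-12\right) \left(-128\right) \left(- \frac{2}{9}\right) - 16610} = \sqrt{- \frac{1024}{3} - 16610} = \sqrt{- \frac{50854}{3}} = \frac{i \sqrt{152562}}{3}$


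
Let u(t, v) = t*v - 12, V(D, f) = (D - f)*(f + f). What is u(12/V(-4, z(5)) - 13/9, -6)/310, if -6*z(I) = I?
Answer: -2419/44175 ≈ -0.054760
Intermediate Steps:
z(I) = -I/6
V(D, f) = 2*f*(D - f) (V(D, f) = (D - f)*(2*f) = 2*f*(D - f))
u(t, v) = -12 + t*v
u(12/V(-4, z(5)) - 13/9, -6)/310 = (-12 + (12/((2*(-⅙*5)*(-4 - (-1)*5/6))) - 13/9)*(-6))/310 = (-12 + (12/((2*(-⅚)*(-4 - 1*(-⅚)))) - 13*⅑)*(-6))*(1/310) = (-12 + (12/((2*(-⅚)*(-4 + ⅚))) - 13/9)*(-6))*(1/310) = (-12 + (12/((2*(-⅚)*(-19/6))) - 13/9)*(-6))*(1/310) = (-12 + (12/(95/18) - 13/9)*(-6))*(1/310) = (-12 + (12*(18/95) - 13/9)*(-6))*(1/310) = (-12 + (216/95 - 13/9)*(-6))*(1/310) = (-12 + (709/855)*(-6))*(1/310) = (-12 - 1418/285)*(1/310) = -4838/285*1/310 = -2419/44175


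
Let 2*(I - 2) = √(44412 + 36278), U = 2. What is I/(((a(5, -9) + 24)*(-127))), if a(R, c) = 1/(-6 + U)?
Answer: -8/12065 - 2*√80690/12065 ≈ -0.047751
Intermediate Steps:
a(R, c) = -¼ (a(R, c) = 1/(-6 + 2) = 1/(-4) = -¼)
I = 2 + √80690/2 (I = 2 + √(44412 + 36278)/2 = 2 + √80690/2 ≈ 144.03)
I/(((a(5, -9) + 24)*(-127))) = (2 + √80690/2)/(((-¼ + 24)*(-127))) = (2 + √80690/2)/(((95/4)*(-127))) = (2 + √80690/2)/(-12065/4) = (2 + √80690/2)*(-4/12065) = -8/12065 - 2*√80690/12065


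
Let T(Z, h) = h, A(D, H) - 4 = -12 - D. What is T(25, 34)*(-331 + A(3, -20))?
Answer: -11628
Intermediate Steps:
A(D, H) = -8 - D (A(D, H) = 4 + (-12 - D) = -8 - D)
T(25, 34)*(-331 + A(3, -20)) = 34*(-331 + (-8 - 1*3)) = 34*(-331 + (-8 - 3)) = 34*(-331 - 11) = 34*(-342) = -11628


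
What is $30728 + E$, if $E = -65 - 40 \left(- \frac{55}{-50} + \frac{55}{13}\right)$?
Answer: $\frac{395847}{13} \approx 30450.0$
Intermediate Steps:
$E = - \frac{3617}{13}$ ($E = -65 - 40 \left(\left(-55\right) \left(- \frac{1}{50}\right) + 55 \cdot \frac{1}{13}\right) = -65 - 40 \left(\frac{11}{10} + \frac{55}{13}\right) = -65 - \frac{2772}{13} = - \frac{3617}{13} \approx -278.23$)
$30728 + E = 30728 - \frac{3617}{13} = \frac{395847}{13}$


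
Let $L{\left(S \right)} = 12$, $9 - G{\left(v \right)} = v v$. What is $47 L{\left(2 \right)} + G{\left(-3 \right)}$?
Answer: $564$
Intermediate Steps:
$G{\left(v \right)} = 9 - v^{2}$ ($G{\left(v \right)} = 9 - v v = 9 - v^{2}$)
$47 L{\left(2 \right)} + G{\left(-3 \right)} = 47 \cdot 12 + \left(9 - \left(-3\right)^{2}\right) = 564 + \left(9 - 9\right) = 564 + 0 = 564$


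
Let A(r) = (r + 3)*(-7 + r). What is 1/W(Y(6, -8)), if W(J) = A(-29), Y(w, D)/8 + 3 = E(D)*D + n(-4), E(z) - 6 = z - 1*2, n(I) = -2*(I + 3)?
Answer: 1/936 ≈ 0.0010684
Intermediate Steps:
n(I) = -6 - 2*I (n(I) = -2*(3 + I) = -6 - 2*I)
E(z) = 4 + z (E(z) = 6 + (z - 1*2) = 6 + (z - 2) = 6 + (-2 + z) = 4 + z)
Y(w, D) = -8 + 8*D*(4 + D) (Y(w, D) = -24 + 8*((4 + D)*D + (-6 - 2*(-4))) = -24 + 8*(D*(4 + D) + (-6 + 8)) = -24 + 8*(D*(4 + D) + 2) = -24 + 8*(2 + D*(4 + D)) = -24 + (16 + 8*D*(4 + D)) = -8 + 8*D*(4 + D))
A(r) = (-7 + r)*(3 + r) (A(r) = (3 + r)*(-7 + r) = (-7 + r)*(3 + r))
W(J) = 936 (W(J) = -21 + (-29)² - 4*(-29) = -21 + 841 + 116 = 936)
1/W(Y(6, -8)) = 1/936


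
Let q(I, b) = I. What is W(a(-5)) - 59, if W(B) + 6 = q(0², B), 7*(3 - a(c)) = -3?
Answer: -65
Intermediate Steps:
a(c) = 24/7 (a(c) = 3 - ⅐*(-3) = 3 + 3/7 = 24/7)
W(B) = -6 (W(B) = -6 + 0² = -6 + 0 = -6)
W(a(-5)) - 59 = -6 - 59 = -65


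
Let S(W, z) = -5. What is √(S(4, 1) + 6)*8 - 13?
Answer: -5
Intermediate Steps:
√(S(4, 1) + 6)*8 - 13 = √(-5 + 6)*8 - 13 = √1*8 - 13 = 1*8 - 13 = 8 - 13 = -5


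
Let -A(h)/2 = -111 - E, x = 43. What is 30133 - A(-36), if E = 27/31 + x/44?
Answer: 20396781/682 ≈ 29907.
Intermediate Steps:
E = 2521/1364 (E = 27/31 + 43/44 = 2521/1364 ≈ 1.8482)
A(h) = 153925/682 (A(h) = -2*(-111 - 1*2521/1364) = -2*(-111 - 2521/1364) = -2*(-153925/1364) = 153925/682)
30133 - A(-36) = 30133 - 1*153925/682 = 30133 - 153925/682 = 20396781/682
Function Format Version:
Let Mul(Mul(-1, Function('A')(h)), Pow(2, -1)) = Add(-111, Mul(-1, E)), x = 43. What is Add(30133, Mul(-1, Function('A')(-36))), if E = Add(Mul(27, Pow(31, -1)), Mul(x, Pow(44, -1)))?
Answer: Rational(20396781, 682) ≈ 29907.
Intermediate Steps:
E = Rational(2521, 1364) (E = Add(Mul(27, Pow(31, -1)), Mul(43, Pow(44, -1))) = Add(Mul(27, Rational(1, 31)), Mul(43, Rational(1, 44))) = Add(Rational(27, 31), Rational(43, 44)) = Rational(2521, 1364) ≈ 1.8482)
Function('A')(h) = Rational(153925, 682) (Function('A')(h) = Mul(-2, Add(-111, Mul(-1, Rational(2521, 1364)))) = Mul(-2, Add(-111, Rational(-2521, 1364))) = Mul(-2, Rational(-153925, 1364)) = Rational(153925, 682))
Add(30133, Mul(-1, Function('A')(-36))) = Add(30133, Mul(-1, Rational(153925, 682))) = Add(30133, Rational(-153925, 682)) = Rational(20396781, 682)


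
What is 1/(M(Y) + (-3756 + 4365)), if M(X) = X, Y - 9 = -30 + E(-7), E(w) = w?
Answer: 1/581 ≈ 0.0017212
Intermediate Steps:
Y = -28 (Y = 9 + (-30 - 7) = 9 - 37 = -28)
1/(M(Y) + (-3756 + 4365)) = 1/(-28 + (-3756 + 4365)) = 1/(-28 + 609) = 1/581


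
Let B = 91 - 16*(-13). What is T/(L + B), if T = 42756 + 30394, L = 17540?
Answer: 73150/17839 ≈ 4.1006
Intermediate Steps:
T = 73150
B = 299 (B = 91 + 208 = 299)
T/(L + B) = 73150/(17540 + 299) = 73150/17839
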